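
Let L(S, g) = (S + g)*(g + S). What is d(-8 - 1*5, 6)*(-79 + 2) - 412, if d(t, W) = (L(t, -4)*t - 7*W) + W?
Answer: 291649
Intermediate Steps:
L(S, g) = (S + g)² (L(S, g) = (S + g)*(S + g) = (S + g)²)
d(t, W) = -6*W + t*(-4 + t)² (d(t, W) = ((t - 4)²*t - 7*W) + W = ((-4 + t)²*t - 7*W) + W = (t*(-4 + t)² - 7*W) + W = (-7*W + t*(-4 + t)²) + W = -6*W + t*(-4 + t)²)
d(-8 - 1*5, 6)*(-79 + 2) - 412 = (-6*6 + (-8 - 1*5)*(-4 + (-8 - 1*5))²)*(-79 + 2) - 412 = (-36 + (-8 - 5)*(-4 + (-8 - 5))²)*(-77) - 412 = (-36 - 13*(-4 - 13)²)*(-77) - 412 = (-36 - 13*(-17)²)*(-77) - 412 = (-36 - 13*289)*(-77) - 412 = (-36 - 3757)*(-77) - 412 = -3793*(-77) - 412 = 292061 - 412 = 291649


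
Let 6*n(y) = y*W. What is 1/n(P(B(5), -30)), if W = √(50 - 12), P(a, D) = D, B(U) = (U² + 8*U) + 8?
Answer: -√38/190 ≈ -0.032444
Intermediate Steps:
B(U) = 8 + U² + 8*U
W = √38 ≈ 6.1644
n(y) = y*√38/6 (n(y) = (y*√38)/6 = y*√38/6)
1/n(P(B(5), -30)) = 1/((⅙)*(-30)*√38) = 1/(-5*√38) = -√38/190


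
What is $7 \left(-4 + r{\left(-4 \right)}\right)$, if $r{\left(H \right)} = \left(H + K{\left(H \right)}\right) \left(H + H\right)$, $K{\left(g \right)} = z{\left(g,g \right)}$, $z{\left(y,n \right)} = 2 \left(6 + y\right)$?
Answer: $-28$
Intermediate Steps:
$z{\left(y,n \right)} = 12 + 2 y$
$K{\left(g \right)} = 12 + 2 g$
$r{\left(H \right)} = 2 H \left(12 + 3 H\right)$ ($r{\left(H \right)} = \left(H + \left(12 + 2 H\right)\right) \left(H + H\right) = \left(12 + 3 H\right) 2 H = 2 H \left(12 + 3 H\right)$)
$7 \left(-4 + r{\left(-4 \right)}\right) = 7 \left(-4 + 6 \left(-4\right) \left(4 - 4\right)\right) = 7 \left(-4 + 6 \left(-4\right) 0\right) = 7 \left(-4 + 0\right) = 7 \left(-4\right) = -28$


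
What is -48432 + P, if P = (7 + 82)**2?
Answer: -40511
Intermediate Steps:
P = 7921 (P = 89**2 = 7921)
-48432 + P = -48432 + 7921 = -40511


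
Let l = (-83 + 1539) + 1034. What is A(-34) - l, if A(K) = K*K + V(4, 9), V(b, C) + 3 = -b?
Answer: -1341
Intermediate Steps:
l = 2490 (l = 1456 + 1034 = 2490)
V(b, C) = -3 - b
A(K) = -7 + K**2 (A(K) = K*K + (-3 - 1*4) = K**2 + (-3 - 4) = K**2 - 7 = -7 + K**2)
A(-34) - l = (-7 + (-34)**2) - 1*2490 = (-7 + 1156) - 2490 = 1149 - 2490 = -1341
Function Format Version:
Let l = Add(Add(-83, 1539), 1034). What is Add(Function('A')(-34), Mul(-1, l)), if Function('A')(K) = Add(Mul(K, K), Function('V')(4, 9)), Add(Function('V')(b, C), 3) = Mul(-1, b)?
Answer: -1341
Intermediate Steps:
l = 2490 (l = Add(1456, 1034) = 2490)
Function('V')(b, C) = Add(-3, Mul(-1, b))
Function('A')(K) = Add(-7, Pow(K, 2)) (Function('A')(K) = Add(Mul(K, K), Add(-3, Mul(-1, 4))) = Add(Pow(K, 2), Add(-3, -4)) = Add(Pow(K, 2), -7) = Add(-7, Pow(K, 2)))
Add(Function('A')(-34), Mul(-1, l)) = Add(Add(-7, Pow(-34, 2)), Mul(-1, 2490)) = Add(Add(-7, 1156), -2490) = Add(1149, -2490) = -1341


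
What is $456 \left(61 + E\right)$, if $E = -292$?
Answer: $-105336$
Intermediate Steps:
$456 \left(61 + E\right) = 456 \left(61 - 292\right) = 456 \left(-231\right) = -105336$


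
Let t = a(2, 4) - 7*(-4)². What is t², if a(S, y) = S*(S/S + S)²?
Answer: 8836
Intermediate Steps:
a(S, y) = S*(1 + S)²
t = -94 (t = 2*(1 + 2)² - 7*(-4)² = 2*3² - 7*16 = 2*9 - 112 = 18 - 112 = -94)
t² = (-94)² = 8836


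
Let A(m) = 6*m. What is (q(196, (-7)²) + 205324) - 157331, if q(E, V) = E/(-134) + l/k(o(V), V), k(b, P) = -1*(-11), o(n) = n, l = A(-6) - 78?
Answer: 35362125/737 ≈ 47981.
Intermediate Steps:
l = -114 (l = 6*(-6) - 78 = -36 - 78 = -114)
k(b, P) = 11
q(E, V) = -114/11 - E/134 (q(E, V) = E/(-134) - 114/11 = E*(-1/134) - 114*1/11 = -E/134 - 114/11 = -114/11 - E/134)
(q(196, (-7)²) + 205324) - 157331 = ((-114/11 - 1/134*196) + 205324) - 157331 = ((-114/11 - 98/67) + 205324) - 157331 = (-8716/737 + 205324) - 157331 = 151315072/737 - 157331 = 35362125/737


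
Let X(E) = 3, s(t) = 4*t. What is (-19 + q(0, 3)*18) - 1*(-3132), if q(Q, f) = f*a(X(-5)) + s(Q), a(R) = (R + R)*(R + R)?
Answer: 5057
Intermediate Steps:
a(R) = 4*R**2 (a(R) = (2*R)*(2*R) = 4*R**2)
q(Q, f) = 4*Q + 36*f (q(Q, f) = f*(4*3**2) + 4*Q = f*(4*9) + 4*Q = f*36 + 4*Q = 36*f + 4*Q = 4*Q + 36*f)
(-19 + q(0, 3)*18) - 1*(-3132) = (-19 + (4*0 + 36*3)*18) - 1*(-3132) = (-19 + (0 + 108)*18) + 3132 = (-19 + 108*18) + 3132 = (-19 + 1944) + 3132 = 1925 + 3132 = 5057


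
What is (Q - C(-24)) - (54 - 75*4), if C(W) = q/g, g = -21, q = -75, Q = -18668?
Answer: -128979/7 ≈ -18426.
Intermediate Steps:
C(W) = 25/7 (C(W) = -75/(-21) = -75*(-1/21) = 25/7)
(Q - C(-24)) - (54 - 75*4) = (-18668 - 1*25/7) - (54 - 75*4) = (-18668 - 25/7) - (54 - 300) = -130701/7 - 1*(-246) = -130701/7 + 246 = -128979/7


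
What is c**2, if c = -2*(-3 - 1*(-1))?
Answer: 16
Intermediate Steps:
c = 4 (c = -2*(-3 + 1) = -2*(-2) = 4)
c**2 = 4**2 = 16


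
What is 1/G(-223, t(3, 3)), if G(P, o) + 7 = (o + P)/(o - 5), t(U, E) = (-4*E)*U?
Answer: -41/28 ≈ -1.4643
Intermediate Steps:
t(U, E) = -4*E*U
G(P, o) = -7 + (P + o)/(-5 + o) (G(P, o) = -7 + (o + P)/(o - 5) = -7 + (P + o)/(-5 + o))
1/G(-223, t(3, 3)) = 1/((35 - 223 - (-24)*3*3)/(-5 - 4*3*3)) = 1/((35 - 223 - 6*(-36))/(-5 - 36)) = 1/((35 - 223 + 216)/(-41)) = 1/(-1/41*28) = 1/(-28/41) = -41/28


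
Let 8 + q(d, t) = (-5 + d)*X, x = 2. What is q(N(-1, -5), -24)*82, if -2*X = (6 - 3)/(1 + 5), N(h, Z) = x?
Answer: -1189/2 ≈ -594.50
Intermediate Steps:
N(h, Z) = 2
X = -¼ (X = -(6 - 3)/(2*(1 + 5)) = -3/(2*6) = -½*½ = -¼ ≈ -0.25000)
q(d, t) = -27/4 - d/4 (q(d, t) = -8 + (-5 + d)*(-¼) = -8 + (5/4 - d/4) = -27/4 - d/4)
q(N(-1, -5), -24)*82 = (-27/4 - ¼*2)*82 = (-27/4 - ½)*82 = -29/4*82 = -1189/2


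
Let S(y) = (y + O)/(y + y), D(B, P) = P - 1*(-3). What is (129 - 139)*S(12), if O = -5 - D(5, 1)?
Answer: -5/4 ≈ -1.2500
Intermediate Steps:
D(B, P) = 3 + P (D(B, P) = P + 3 = 3 + P)
O = -9 (O = -5 - (3 + 1) = -5 - 1*4 = -5 - 4 = -9)
S(y) = (-9 + y)/(2*y) (S(y) = (y - 9)/(y + y) = (-9 + y)/((2*y)) = (-9 + y)*(1/(2*y)) = (-9 + y)/(2*y))
(129 - 139)*S(12) = (129 - 139)*((½)*(-9 + 12)/12) = -5*3/12 = -10*⅛ = -5/4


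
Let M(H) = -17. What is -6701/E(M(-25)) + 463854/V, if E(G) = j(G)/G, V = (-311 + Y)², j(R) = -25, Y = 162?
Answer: -2517474967/555025 ≈ -4535.8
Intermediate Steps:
V = 22201 (V = (-311 + 162)² = (-149)² = 22201)
E(G) = -25/G
-6701/E(M(-25)) + 463854/V = -6701/((-25/(-17))) + 463854/22201 = -6701/((-25*(-1/17))) + 463854*(1/22201) = -6701/25/17 + 463854/22201 = -6701*17/25 + 463854/22201 = -113917/25 + 463854/22201 = -2517474967/555025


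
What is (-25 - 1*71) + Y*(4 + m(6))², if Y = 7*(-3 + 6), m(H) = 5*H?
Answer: 24180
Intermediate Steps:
Y = 21 (Y = 7*3 = 21)
(-25 - 1*71) + Y*(4 + m(6))² = (-25 - 1*71) + 21*(4 + 5*6)² = (-25 - 71) + 21*(4 + 30)² = -96 + 21*34² = -96 + 21*1156 = -96 + 24276 = 24180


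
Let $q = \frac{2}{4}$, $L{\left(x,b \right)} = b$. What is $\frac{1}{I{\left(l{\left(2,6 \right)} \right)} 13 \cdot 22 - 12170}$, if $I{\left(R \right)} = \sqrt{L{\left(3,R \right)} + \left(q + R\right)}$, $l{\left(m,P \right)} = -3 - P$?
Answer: $- \frac{1217}{14954033} - \frac{143 i \sqrt{70}}{149540330} \approx -8.1383 \cdot 10^{-5} - 8.0007 \cdot 10^{-6} i$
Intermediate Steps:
$q = \frac{1}{2}$ ($q = 2 \cdot \frac{1}{4} = \frac{1}{2} \approx 0.5$)
$I{\left(R \right)} = \sqrt{\frac{1}{2} + 2 R}$ ($I{\left(R \right)} = \sqrt{R + \left(\frac{1}{2} + R\right)} = \sqrt{\frac{1}{2} + 2 R}$)
$\frac{1}{I{\left(l{\left(2,6 \right)} \right)} 13 \cdot 22 - 12170} = \frac{1}{\frac{\sqrt{2 + 8 \left(-3 - 6\right)}}{2} \cdot 13 \cdot 22 - 12170} = \frac{1}{\frac{\sqrt{2 + 8 \left(-9\right)}}{2} \cdot 13 \cdot 22 - 12170} = \frac{1}{\frac{\sqrt{2 - 72}}{2} \cdot 13 \cdot 22 - 12170} = \frac{1}{\frac{\sqrt{-70}}{2} \cdot 13 \cdot 22 - 12170} = \frac{1}{\frac{i \sqrt{70}}{2} \cdot 13 \cdot 22 - 12170} = \frac{1}{\frac{13 i \sqrt{70}}{2} \cdot 22 - 12170} = \frac{1}{143 i \sqrt{70} - 12170} = \frac{1}{-12170 + 143 i \sqrt{70}}$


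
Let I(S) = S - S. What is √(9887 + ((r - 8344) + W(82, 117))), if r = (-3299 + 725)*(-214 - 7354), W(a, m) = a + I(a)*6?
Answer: √19481657 ≈ 4413.8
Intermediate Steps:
I(S) = 0
W(a, m) = a (W(a, m) = a + 0*6 = a + 0 = a)
r = 19480032 (r = -2574*(-7568) = 19480032)
√(9887 + ((r - 8344) + W(82, 117))) = √(9887 + ((19480032 - 8344) + 82)) = √(9887 + (19471688 + 82)) = √(9887 + 19471770) = √19481657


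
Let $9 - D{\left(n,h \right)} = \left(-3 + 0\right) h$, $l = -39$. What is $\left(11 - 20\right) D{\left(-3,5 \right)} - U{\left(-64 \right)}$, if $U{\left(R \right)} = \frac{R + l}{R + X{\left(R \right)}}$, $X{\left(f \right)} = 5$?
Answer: $- \frac{12847}{59} \approx -217.75$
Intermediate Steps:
$D{\left(n,h \right)} = 9 + 3 h$ ($D{\left(n,h \right)} = 9 - \left(-3 + 0\right) h = 9 - - 3 h = 9 + 3 h$)
$U{\left(R \right)} = \frac{-39 + R}{5 + R}$ ($U{\left(R \right)} = \frac{R - 39}{R + 5} = \frac{-39 + R}{5 + R}$)
$\left(11 - 20\right) D{\left(-3,5 \right)} - U{\left(-64 \right)} = \left(11 - 20\right) \left(9 + 3 \cdot 5\right) - \frac{-39 - 64}{5 - 64} = - 9 \left(9 + 15\right) - \frac{1}{-59} \left(-103\right) = \left(-9\right) 24 - \left(- \frac{1}{59}\right) \left(-103\right) = -216 - \frac{103}{59} = - \frac{12847}{59}$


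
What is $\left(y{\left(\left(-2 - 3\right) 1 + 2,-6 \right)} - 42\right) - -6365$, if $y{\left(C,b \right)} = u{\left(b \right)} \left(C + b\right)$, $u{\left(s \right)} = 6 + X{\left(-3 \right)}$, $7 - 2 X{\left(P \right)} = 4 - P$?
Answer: $6269$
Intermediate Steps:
$X{\left(P \right)} = \frac{3}{2} + \frac{P}{2}$ ($X{\left(P \right)} = \frac{7}{2} - \frac{4 - P}{2} = \frac{7}{2} + \left(-2 + \frac{P}{2}\right) = \frac{3}{2} + \frac{P}{2}$)
$u{\left(s \right)} = 6$ ($u{\left(s \right)} = 6 + \left(\frac{3}{2} + \frac{1}{2} \left(-3\right)\right) = 6 + \left(\frac{3}{2} - \frac{3}{2}\right) = 6 + 0 = 6$)
$y{\left(C,b \right)} = 6 C + 6 b$ ($y{\left(C,b \right)} = 6 \left(C + b\right) = 6 C + 6 b$)
$\left(y{\left(\left(-2 - 3\right) 1 + 2,-6 \right)} - 42\right) - -6365 = \left(\left(6 \left(\left(-2 - 3\right) 1 + 2\right) + 6 \left(-6\right)\right) - 42\right) - -6365 = \left(\left(6 \left(\left(-5\right) 1 + 2\right) - 36\right) - 42\right) + 6365 = \left(\left(6 \left(-5 + 2\right) - 36\right) - 42\right) + 6365 = \left(\left(6 \left(-3\right) - 36\right) - 42\right) + 6365 = \left(\left(-18 - 36\right) - 42\right) + 6365 = \left(-54 - 42\right) + 6365 = -96 + 6365 = 6269$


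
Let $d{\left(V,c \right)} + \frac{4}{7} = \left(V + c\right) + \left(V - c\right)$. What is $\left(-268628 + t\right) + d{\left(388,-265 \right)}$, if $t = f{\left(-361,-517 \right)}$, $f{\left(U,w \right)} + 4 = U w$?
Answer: $- \frac{568537}{7} \approx -81220.0$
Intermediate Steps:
$f{\left(U,w \right)} = -4 + U w$
$t = 186633$ ($t = -4 - -186637 = -4 + 186637 = 186633$)
$d{\left(V,c \right)} = - \frac{4}{7} + 2 V$ ($d{\left(V,c \right)} = - \frac{4}{7} + \left(\left(V + c\right) + \left(V - c\right)\right) = - \frac{4}{7} + 2 V$)
$\left(-268628 + t\right) + d{\left(388,-265 \right)} = \left(-268628 + 186633\right) + \left(- \frac{4}{7} + 2 \cdot 388\right) = -81995 + \left(- \frac{4}{7} + 776\right) = -81995 + \frac{5428}{7} = - \frac{568537}{7}$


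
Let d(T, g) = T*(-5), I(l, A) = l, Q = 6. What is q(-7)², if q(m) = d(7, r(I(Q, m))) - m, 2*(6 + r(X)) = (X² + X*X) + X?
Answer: 784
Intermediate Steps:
r(X) = -6 + X² + X/2 (r(X) = -6 + ((X² + X*X) + X)/2 = -6 + ((X² + X²) + X)/2 = -6 + (2*X² + X)/2 = -6 + (X + 2*X²)/2 = -6 + (X² + X/2) = -6 + X² + X/2)
d(T, g) = -5*T
q(m) = -35 - m (q(m) = -5*7 - m = -35 - m)
q(-7)² = (-35 - 1*(-7))² = (-35 + 7)² = (-28)² = 784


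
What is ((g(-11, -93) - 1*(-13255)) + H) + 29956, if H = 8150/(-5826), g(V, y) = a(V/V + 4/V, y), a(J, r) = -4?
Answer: 125857916/2913 ≈ 43206.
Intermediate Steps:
g(V, y) = -4
H = -4075/2913 (H = 8150*(-1/5826) = -4075/2913 ≈ -1.3989)
((g(-11, -93) - 1*(-13255)) + H) + 29956 = ((-4 - 1*(-13255)) - 4075/2913) + 29956 = ((-4 + 13255) - 4075/2913) + 29956 = (13251 - 4075/2913) + 29956 = 38596088/2913 + 29956 = 125857916/2913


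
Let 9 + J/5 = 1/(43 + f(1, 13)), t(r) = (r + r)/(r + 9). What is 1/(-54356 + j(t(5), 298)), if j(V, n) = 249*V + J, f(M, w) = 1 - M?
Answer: -301/16321131 ≈ -1.8442e-5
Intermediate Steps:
t(r) = 2*r/(9 + r) (t(r) = (2*r)/(9 + r) = 2*r/(9 + r))
J = -1930/43 (J = -45 + 5/(43 + (1 - 1*1)) = -45 + 5/(43 + (1 - 1)) = -45 + 5/(43 + 0) = -45 + 5/43 = -1930/43 ≈ -44.884)
j(V, n) = -1930/43 + 249*V (j(V, n) = 249*V - 1930/43 = -1930/43 + 249*V)
1/(-54356 + j(t(5), 298)) = 1/(-54356 + (-1930/43 + 249*(2*5/(9 + 5)))) = 1/(-54356 + (-1930/43 + 249*(2*5/14))) = 1/(-54356 + (-1930/43 + 249*(2*5*(1/14)))) = 1/(-54356 + (-1930/43 + 249*(5/7))) = 1/(-54356 + (-1930/43 + 1245/7)) = 1/(-54356 + 40025/301) = 1/(-16321131/301) = -301/16321131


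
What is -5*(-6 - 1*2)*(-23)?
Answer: -920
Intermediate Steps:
-5*(-6 - 1*2)*(-23) = -5*(-6 - 2)*(-23) = -5*(-8)*(-23) = 40*(-23) = -920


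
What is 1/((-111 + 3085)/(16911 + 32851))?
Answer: 24881/1487 ≈ 16.732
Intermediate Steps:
1/((-111 + 3085)/(16911 + 32851)) = 1/(2974/49762) = 1/(2974*(1/49762)) = 1/(1487/24881) = 24881/1487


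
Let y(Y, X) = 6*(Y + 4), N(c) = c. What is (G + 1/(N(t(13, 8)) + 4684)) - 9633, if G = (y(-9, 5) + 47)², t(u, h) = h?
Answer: -43842047/4692 ≈ -9344.0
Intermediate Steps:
y(Y, X) = 24 + 6*Y (y(Y, X) = 6*(4 + Y) = 24 + 6*Y)
G = 289 (G = ((24 + 6*(-9)) + 47)² = ((24 - 54) + 47)² = (-30 + 47)² = 17² = 289)
(G + 1/(N(t(13, 8)) + 4684)) - 9633 = (289 + 1/(8 + 4684)) - 9633 = (289 + 1/4692) - 9633 = 1355989/4692 - 9633 = -43842047/4692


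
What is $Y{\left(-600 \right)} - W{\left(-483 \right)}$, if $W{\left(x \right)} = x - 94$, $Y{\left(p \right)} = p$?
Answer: $-23$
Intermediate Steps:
$W{\left(x \right)} = -94 + x$
$Y{\left(-600 \right)} - W{\left(-483 \right)} = -600 - \left(-94 - 483\right) = -600 - -577 = -600 + 577 = -23$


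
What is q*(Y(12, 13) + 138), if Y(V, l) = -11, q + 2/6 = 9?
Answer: 3302/3 ≈ 1100.7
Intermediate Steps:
q = 26/3 (q = -1/3 + 9 = 26/3 ≈ 8.6667)
q*(Y(12, 13) + 138) = 26*(-11 + 138)/3 = (26/3)*127 = 3302/3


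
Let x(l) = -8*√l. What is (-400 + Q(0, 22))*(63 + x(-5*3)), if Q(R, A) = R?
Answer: -25200 + 3200*I*√15 ≈ -25200.0 + 12394.0*I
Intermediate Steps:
(-400 + Q(0, 22))*(63 + x(-5*3)) = (-400 + 0)*(63 - 8*I*√15) = -400*(63 - 8*I*√15) = -25200 + 3200*I*√15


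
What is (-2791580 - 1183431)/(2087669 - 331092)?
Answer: -3975011/1756577 ≈ -2.2629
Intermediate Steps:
(-2791580 - 1183431)/(2087669 - 331092) = -3975011/1756577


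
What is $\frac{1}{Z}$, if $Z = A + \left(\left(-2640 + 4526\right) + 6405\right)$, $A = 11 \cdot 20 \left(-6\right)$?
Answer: $\frac{1}{6971} \approx 0.00014345$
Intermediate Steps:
$A = -1320$ ($A = 220 \left(-6\right) = -1320$)
$Z = 6971$ ($Z = -1320 + \left(\left(-2640 + 4526\right) + 6405\right) = -1320 + \left(1886 + 6405\right) = -1320 + 8291 = 6971$)
$\frac{1}{Z} = \frac{1}{6971}$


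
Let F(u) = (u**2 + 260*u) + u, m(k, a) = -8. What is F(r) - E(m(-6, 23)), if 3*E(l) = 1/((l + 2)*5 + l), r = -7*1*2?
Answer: -394211/114 ≈ -3458.0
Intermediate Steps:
r = -14 (r = -7*2 = -14)
E(l) = 1/(3*(10 + 6*l)) (E(l) = 1/(3*((l + 2)*5 + l)) = 1/(3*((2 + l)*5 + l)) = 1/(3*((10 + 5*l) + l)) = 1/(3*(10 + 6*l)))
F(u) = u**2 + 261*u
F(r) - E(m(-6, 23)) = -14*(261 - 14) - 1/(6*(5 + 3*(-8))) = -14*247 - 1/(6*(5 - 24)) = -3458 - 1/(6*(-19)) = -3458 - (-1)/(6*19) = -3458 - 1*(-1/114) = -3458 + 1/114 = -394211/114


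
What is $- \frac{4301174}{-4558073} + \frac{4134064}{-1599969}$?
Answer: $- \frac{11961620435066}{7292775499737} \approx -1.6402$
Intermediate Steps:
$- \frac{4301174}{-4558073} + \frac{4134064}{-1599969} = \left(-4301174\right) \left(- \frac{1}{4558073}\right) + 4134064 \left(- \frac{1}{1599969}\right) = \frac{4301174}{4558073} - \frac{4134064}{1599969} = - \frac{11961620435066}{7292775499737}$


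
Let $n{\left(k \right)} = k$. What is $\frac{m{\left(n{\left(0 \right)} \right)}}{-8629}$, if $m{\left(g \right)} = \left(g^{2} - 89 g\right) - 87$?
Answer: $\frac{87}{8629} \approx 0.010082$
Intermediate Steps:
$m{\left(g \right)} = -87 + g^{2} - 89 g$
$\frac{m{\left(n{\left(0 \right)} \right)}}{-8629} = \frac{-87 + 0^{2} - 0}{-8629} = \left(-87 + 0 + 0\right) \left(- \frac{1}{8629}\right) = \left(-87\right) \left(- \frac{1}{8629}\right) = \frac{87}{8629}$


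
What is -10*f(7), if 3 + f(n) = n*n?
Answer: -460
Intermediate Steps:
f(n) = -3 + n² (f(n) = -3 + n*n = -3 + n²)
-10*f(7) = -10*(-3 + 7²) = -10*(-3 + 49) = -10*46 = -460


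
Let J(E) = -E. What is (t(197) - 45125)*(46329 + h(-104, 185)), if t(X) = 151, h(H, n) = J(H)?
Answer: -2088277742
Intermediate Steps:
h(H, n) = -H
(t(197) - 45125)*(46329 + h(-104, 185)) = (151 - 45125)*(46329 - 1*(-104)) = -44974*(46329 + 104) = -44974*46433 = -2088277742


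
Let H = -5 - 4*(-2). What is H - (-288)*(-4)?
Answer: -1149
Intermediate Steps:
H = 3 (H = -5 + 8 = 3)
H - (-288)*(-4) = 3 - (-288)*(-4) = 3 - 16*72 = 3 - 1152 = -1149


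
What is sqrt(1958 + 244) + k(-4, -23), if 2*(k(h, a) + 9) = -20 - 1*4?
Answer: -21 + sqrt(2202) ≈ 25.925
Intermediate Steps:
k(h, a) = -21 (k(h, a) = -9 + (-20 - 1*4)/2 = -9 + (-20 - 4)/2 = -9 + (1/2)*(-24) = -9 - 12 = -21)
sqrt(1958 + 244) + k(-4, -23) = sqrt(1958 + 244) - 21 = sqrt(2202) - 21 = -21 + sqrt(2202)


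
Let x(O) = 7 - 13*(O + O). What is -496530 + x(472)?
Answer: -508795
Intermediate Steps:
x(O) = 7 - 26*O
-496530 + x(472) = -496530 + (7 - 26*472) = -496530 + (7 - 12272) = -496530 - 12265 = -508795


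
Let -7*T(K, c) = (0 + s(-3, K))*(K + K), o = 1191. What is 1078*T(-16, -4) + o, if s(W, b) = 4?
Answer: 20903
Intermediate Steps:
T(K, c) = -8*K/7 (T(K, c) = -(0 + 4)*(K + K)/7 = -4*2*K/7 = -8*K/7)
1078*T(-16, -4) + o = 1078*(-8/7*(-16)) + 1191 = 1078*(128/7) + 1191 = 19712 + 1191 = 20903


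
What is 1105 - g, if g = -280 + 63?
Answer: 1322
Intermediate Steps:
g = -217
1105 - g = 1105 - 1*(-217) = 1105 + 217 = 1322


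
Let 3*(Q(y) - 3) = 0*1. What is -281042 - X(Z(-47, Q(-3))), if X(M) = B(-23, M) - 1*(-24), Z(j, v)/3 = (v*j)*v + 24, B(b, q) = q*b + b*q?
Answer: -336128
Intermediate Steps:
Q(y) = 3 (Q(y) = 3 + (0*1)/3 = 3 + (⅓)*0 = 3 + 0 = 3)
B(b, q) = 2*b*q (B(b, q) = b*q + b*q = 2*b*q)
Z(j, v) = 72 + 3*j*v² (Z(j, v) = 3*((v*j)*v + 24) = 3*((j*v)*v + 24) = 3*(j*v² + 24) = 3*(24 + j*v²) = 72 + 3*j*v²)
X(M) = 24 - 46*M (X(M) = 2*(-23)*M - 1*(-24) = -46*M + 24 = 24 - 46*M)
-281042 - X(Z(-47, Q(-3))) = -281042 - (24 - 46*(72 + 3*(-47)*3²)) = -281042 - (24 - 46*(72 + 3*(-47)*9)) = -281042 - (24 - 46*(72 - 1269)) = -281042 - (24 - 46*(-1197)) = -281042 - (24 + 55062) = -281042 - 1*55086 = -281042 - 55086 = -336128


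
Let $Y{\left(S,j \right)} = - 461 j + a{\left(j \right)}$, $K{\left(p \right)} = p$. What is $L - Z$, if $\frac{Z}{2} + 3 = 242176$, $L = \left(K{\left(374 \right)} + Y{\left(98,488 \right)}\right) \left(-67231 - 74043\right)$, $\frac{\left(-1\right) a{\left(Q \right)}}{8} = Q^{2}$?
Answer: $300877252058$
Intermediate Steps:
$a{\left(Q \right)} = - 8 Q^{2}$
$Y{\left(S,j \right)} = - 461 j - 8 j^{2}$
$L = 300877736404$ ($L = \left(374 + 488 \left(-461 - 3904\right)\right) \left(-67231 - 74043\right) = \left(374 + 488 \left(-461 - 3904\right)\right) \left(-141274\right) = \left(374 + 488 \left(-4365\right)\right) \left(-141274\right) = \left(374 - 2130120\right) \left(-141274\right) = \left(-2129746\right) \left(-141274\right) = 300877736404$)
$Z = 484346$ ($Z = -6 + 2 \cdot 242176 = -6 + 484352 = 484346$)
$L - Z = 300877736404 - 484346 = 300877252058$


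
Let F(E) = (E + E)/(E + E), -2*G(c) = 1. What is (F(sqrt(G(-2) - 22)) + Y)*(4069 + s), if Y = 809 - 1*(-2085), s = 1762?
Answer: 16880745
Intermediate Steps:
G(c) = -1/2 (G(c) = -1/2*1 = -1/2)
Y = 2894 (Y = 809 + 2085 = 2894)
F(E) = 1 (F(E) = (2*E)/((2*E)) = (2*E)*(1/(2*E)) = 1)
(F(sqrt(G(-2) - 22)) + Y)*(4069 + s) = (1 + 2894)*(4069 + 1762) = 2895*5831 = 16880745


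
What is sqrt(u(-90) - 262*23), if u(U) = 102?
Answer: 2*I*sqrt(1481) ≈ 76.968*I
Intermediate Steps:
sqrt(u(-90) - 262*23) = sqrt(102 - 262*23) = sqrt(102 - 6026) = sqrt(-5924) = 2*I*sqrt(1481)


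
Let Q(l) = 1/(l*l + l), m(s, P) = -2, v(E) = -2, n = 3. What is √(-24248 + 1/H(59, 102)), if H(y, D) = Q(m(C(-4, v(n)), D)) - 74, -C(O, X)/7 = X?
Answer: I*√10693374/21 ≈ 155.72*I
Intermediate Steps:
C(O, X) = -7*X
Q(l) = 1/(l + l²) (Q(l) = 1/(l² + l) = 1/(l + l²))
H(y, D) = -147/2 (H(y, D) = 1/((-2)*(1 - 2)) - 74 = -½/(-1) - 74 = -½*(-1) - 74 = ½ - 74 = -147/2)
√(-24248 + 1/H(59, 102)) = √(-24248 + 1/(-147/2)) = √(-24248 - 2/147) = √(-3564458/147) = I*√10693374/21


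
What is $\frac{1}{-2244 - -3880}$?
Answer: $\frac{1}{1636} \approx 0.00061125$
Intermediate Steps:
$\frac{1}{-2244 - -3880} = \frac{1}{-2244 + 3880} = \frac{1}{1636}$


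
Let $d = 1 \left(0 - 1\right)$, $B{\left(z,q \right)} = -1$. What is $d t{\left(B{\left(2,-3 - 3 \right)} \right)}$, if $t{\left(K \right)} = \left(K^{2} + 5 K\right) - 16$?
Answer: $20$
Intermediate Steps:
$d = -1$ ($d = 1 \left(-1\right) = -1$)
$t{\left(K \right)} = -16 + K^{2} + 5 K$
$d t{\left(B{\left(2,-3 - 3 \right)} \right)} = - (-16 + \left(-1\right)^{2} + 5 \left(-1\right)) = - (-16 + 1 - 5) = \left(-1\right) \left(-20\right) = 20$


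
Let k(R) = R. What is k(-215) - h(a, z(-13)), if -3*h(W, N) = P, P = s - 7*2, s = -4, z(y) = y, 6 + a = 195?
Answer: -221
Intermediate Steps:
a = 189 (a = -6 + 195 = 189)
P = -18 (P = -4 - 7*2 = -4 - 14 = -18)
h(W, N) = 6 (h(W, N) = -1/3*(-18) = 6)
k(-215) - h(a, z(-13)) = -215 - 1*6 = -215 - 6 = -221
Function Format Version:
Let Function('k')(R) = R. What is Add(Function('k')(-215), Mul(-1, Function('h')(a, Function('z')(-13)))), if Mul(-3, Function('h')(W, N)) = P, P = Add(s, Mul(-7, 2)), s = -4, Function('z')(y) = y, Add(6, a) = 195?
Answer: -221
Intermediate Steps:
a = 189 (a = Add(-6, 195) = 189)
P = -18 (P = Add(-4, Mul(-7, 2)) = Add(-4, -14) = -18)
Function('h')(W, N) = 6 (Function('h')(W, N) = Mul(Rational(-1, 3), -18) = 6)
Add(Function('k')(-215), Mul(-1, Function('h')(a, Function('z')(-13)))) = Add(-215, Mul(-1, 6)) = Add(-215, -6) = -221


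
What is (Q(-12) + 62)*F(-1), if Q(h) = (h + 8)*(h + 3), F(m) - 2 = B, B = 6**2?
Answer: 3724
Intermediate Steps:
B = 36
F(m) = 38 (F(m) = 2 + 36 = 38)
Q(h) = (3 + h)*(8 + h) (Q(h) = (8 + h)*(3 + h) = (3 + h)*(8 + h))
(Q(-12) + 62)*F(-1) = ((24 + (-12)**2 + 11*(-12)) + 62)*38 = ((24 + 144 - 132) + 62)*38 = (36 + 62)*38 = 98*38 = 3724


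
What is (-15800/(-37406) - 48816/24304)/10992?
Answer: -45062753/312281148144 ≈ -0.00014430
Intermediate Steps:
(-15800/(-37406) - 48816/24304)/10992 = (-15800*(-1/37406) - 48816*1/24304)*(1/10992) = (7900/18703 - 3051/1519)*(1/10992) = -45062753/28409857*1/10992 = -45062753/312281148144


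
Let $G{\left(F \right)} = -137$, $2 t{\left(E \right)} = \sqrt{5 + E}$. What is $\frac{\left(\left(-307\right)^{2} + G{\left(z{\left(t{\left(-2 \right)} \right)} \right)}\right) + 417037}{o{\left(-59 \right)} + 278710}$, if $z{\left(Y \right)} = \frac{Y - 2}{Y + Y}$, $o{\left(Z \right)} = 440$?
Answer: $\frac{170383}{93050} \approx 1.8311$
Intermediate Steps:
$t{\left(E \right)} = \frac{\sqrt{5 + E}}{2}$
$z{\left(Y \right)} = \frac{-2 + Y}{2 Y}$
$\frac{\left(\left(-307\right)^{2} + G{\left(z{\left(t{\left(-2 \right)} \right)} \right)}\right) + 417037}{o{\left(-59 \right)} + 278710} = \frac{\left(\left(-307\right)^{2} - 137\right) + 417037}{440 + 278710} = \frac{\left(94249 - 137\right) + 417037}{279150} = \left(94112 + 417037\right) \frac{1}{279150} = 511149 \cdot \frac{1}{279150} = \frac{170383}{93050}$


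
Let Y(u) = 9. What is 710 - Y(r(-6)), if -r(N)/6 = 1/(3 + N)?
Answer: 701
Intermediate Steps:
r(N) = -6/(3 + N)
710 - Y(r(-6)) = 710 - 1*9 = 710 - 9 = 701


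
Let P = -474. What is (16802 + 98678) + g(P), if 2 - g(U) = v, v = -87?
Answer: 115569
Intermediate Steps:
g(U) = 89 (g(U) = 2 - 1*(-87) = 2 + 87 = 89)
(16802 + 98678) + g(P) = (16802 + 98678) + 89 = 115480 + 89 = 115569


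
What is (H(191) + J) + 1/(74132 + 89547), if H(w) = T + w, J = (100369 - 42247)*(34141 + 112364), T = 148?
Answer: 1393753520008372/163679 ≈ 8.5152e+9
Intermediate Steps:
J = 8515163610 (J = 58122*146505 = 8515163610)
H(w) = 148 + w
(H(191) + J) + 1/(74132 + 89547) = ((148 + 191) + 8515163610) + 1/(74132 + 89547) = (339 + 8515163610) + 1/163679 = 8515163949 + 1/163679 = 1393753520008372/163679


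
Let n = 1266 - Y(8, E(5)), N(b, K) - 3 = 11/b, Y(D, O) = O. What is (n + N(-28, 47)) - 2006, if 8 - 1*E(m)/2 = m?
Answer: -20815/28 ≈ -743.39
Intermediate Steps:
E(m) = 16 - 2*m
N(b, K) = 3 + 11/b
n = 1260 (n = 1266 - (16 - 2*5) = 1266 - (16 - 10) = 1266 - 1*6 = 1266 - 6 = 1260)
(n + N(-28, 47)) - 2006 = (1260 + (3 + 11/(-28))) - 2006 = (1260 + (3 + 11*(-1/28))) - 2006 = (1260 + (3 - 11/28)) - 2006 = (1260 + 73/28) - 2006 = 35353/28 - 2006 = -20815/28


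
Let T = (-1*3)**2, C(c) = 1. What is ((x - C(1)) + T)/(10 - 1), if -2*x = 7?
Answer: 1/2 ≈ 0.50000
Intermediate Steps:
x = -7/2 (x = -1/2*7 = -7/2 ≈ -3.5000)
T = 9 (T = (-3)**2 = 9)
((x - C(1)) + T)/(10 - 1) = ((-7/2 - 1*1) + 9)/(10 - 1) = ((-7/2 - 1) + 9)/9 = (-9/2 + 9)/9 = (1/9)*(9/2) = 1/2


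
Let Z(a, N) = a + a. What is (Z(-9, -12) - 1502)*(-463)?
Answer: 703760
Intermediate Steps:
Z(a, N) = 2*a
(Z(-9, -12) - 1502)*(-463) = (2*(-9) - 1502)*(-463) = (-18 - 1502)*(-463) = -1520*(-463) = 703760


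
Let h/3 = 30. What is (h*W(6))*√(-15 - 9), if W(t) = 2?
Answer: 360*I*√6 ≈ 881.82*I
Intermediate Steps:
h = 90 (h = 3*30 = 90)
(h*W(6))*√(-15 - 9) = (90*2)*√(-15 - 9) = 180*√(-24) = 180*(2*I*√6) = 360*I*√6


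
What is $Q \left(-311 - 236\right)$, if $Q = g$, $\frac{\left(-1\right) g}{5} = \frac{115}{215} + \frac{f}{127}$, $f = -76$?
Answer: $- \frac{949045}{5461} \approx -173.79$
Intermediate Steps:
$g = \frac{1735}{5461}$ ($g = - 5 \left(\frac{115}{215} - \frac{76}{127}\right) = - 5 \left(115 \cdot \frac{1}{215} - \frac{76}{127}\right) = - 5 \left(\frac{23}{43} - \frac{76}{127}\right) = \left(-5\right) \left(- \frac{347}{5461}\right) = \frac{1735}{5461} \approx 0.31771$)
$Q = \frac{1735}{5461} \approx 0.31771$
$Q \left(-311 - 236\right) = \frac{1735 \left(-311 - 236\right)}{5461} = \frac{1735}{5461} \left(-547\right) = - \frac{949045}{5461}$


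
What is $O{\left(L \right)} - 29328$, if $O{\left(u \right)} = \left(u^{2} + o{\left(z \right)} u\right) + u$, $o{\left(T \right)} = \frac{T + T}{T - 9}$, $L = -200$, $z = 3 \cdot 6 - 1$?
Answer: $9622$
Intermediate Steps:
$z = 17$ ($z = 18 - 1 = 17$)
$o{\left(T \right)} = \frac{2 T}{-9 + T}$
$O{\left(u \right)} = u^{2} + \frac{21 u}{4}$ ($O{\left(u \right)} = \left(u^{2} + 2 \cdot 17 \frac{1}{-9 + 17} u\right) + u = \left(u^{2} + 2 \cdot 17 \cdot \frac{1}{8} u\right) + u = \left(u^{2} + \frac{17 u}{4}\right) + u = u^{2} + \frac{21 u}{4}$)
$O{\left(L \right)} - 29328 = \frac{1}{4} \left(-200\right) \left(21 + 4 \left(-200\right)\right) - 29328 = \frac{1}{4} \left(-200\right) \left(21 - 800\right) - 29328 = \frac{1}{4} \left(-200\right) \left(-779\right) - 29328 = 38950 - 29328 = 9622$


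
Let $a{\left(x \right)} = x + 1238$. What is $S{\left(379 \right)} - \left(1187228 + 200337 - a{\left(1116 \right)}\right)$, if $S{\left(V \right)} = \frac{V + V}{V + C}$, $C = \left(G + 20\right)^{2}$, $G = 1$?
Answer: $- \frac{567936131}{410} \approx -1.3852 \cdot 10^{6}$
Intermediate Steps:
$a{\left(x \right)} = 1238 + x$
$C = 441$ ($C = \left(1 + 20\right)^{2} = 21^{2} = 441$)
$S{\left(V \right)} = \frac{2 V}{441 + V}$ ($S{\left(V \right)} = \frac{V + V}{V + 441} = \frac{2 V}{441 + V}$)
$S{\left(379 \right)} - \left(1187228 + 200337 - a{\left(1116 \right)}\right) = 2 \cdot 379 \frac{1}{441 + 379} + \left(\left(1238 + 1116\right) - \left(1187228 - -200337\right)\right) = 2 \cdot 379 \cdot \frac{1}{820} + \left(2354 - \left(1187228 + 200337\right)\right) = 2 \cdot 379 \cdot \frac{1}{820} + \left(2354 - 1387565\right) = \frac{379}{410} + \left(2354 - 1387565\right) = \frac{379}{410} - 1385211 = - \frac{567936131}{410}$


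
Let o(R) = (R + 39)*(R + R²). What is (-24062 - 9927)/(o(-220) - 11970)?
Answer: 33989/8732550 ≈ 0.0038922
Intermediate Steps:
o(R) = (39 + R)*(R + R²)
(-24062 - 9927)/(o(-220) - 11970) = (-24062 - 9927)/(-220*(39 + (-220)² + 40*(-220)) - 11970) = -33989/(-220*(39 + 48400 - 8800) - 11970) = -33989/(-220*39639 - 11970) = -33989/(-8720580 - 11970) = -33989/(-8732550) = -33989*(-1/8732550) = 33989/8732550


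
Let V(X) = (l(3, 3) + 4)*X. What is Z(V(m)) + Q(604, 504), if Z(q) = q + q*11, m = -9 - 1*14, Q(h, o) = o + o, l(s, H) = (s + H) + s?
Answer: -2580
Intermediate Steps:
l(s, H) = H + 2*s (l(s, H) = (H + s) + s = H + 2*s)
Q(h, o) = 2*o
m = -23 (m = -9 - 14 = -23)
V(X) = 13*X (V(X) = ((3 + 2*3) + 4)*X = ((3 + 6) + 4)*X = (9 + 4)*X = 13*X)
Z(q) = 12*q (Z(q) = q + 11*q = 12*q)
Z(V(m)) + Q(604, 504) = 12*(13*(-23)) + 2*504 = 12*(-299) + 1008 = -3588 + 1008 = -2580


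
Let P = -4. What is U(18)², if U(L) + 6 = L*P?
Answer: 6084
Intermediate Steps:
U(L) = -6 - 4*L (U(L) = -6 + L*(-4) = -6 - 4*L)
U(18)² = (-6 - 4*18)² = (-6 - 72)² = (-78)² = 6084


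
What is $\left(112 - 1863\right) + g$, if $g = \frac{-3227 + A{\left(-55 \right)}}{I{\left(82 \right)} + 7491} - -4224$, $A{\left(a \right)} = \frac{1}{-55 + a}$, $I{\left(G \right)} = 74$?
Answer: $\frac{2057551979}{832150} \approx 2472.6$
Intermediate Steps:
$g = \frac{3514646629}{832150}$ ($g = \frac{-3227 + \frac{1}{-55 - 55}}{74 + 7491} - -4224 = \frac{-3227 + \frac{1}{-110}}{7565} + 4224 = \left(-3227 - \frac{1}{110}\right) \frac{1}{7565} + 4224 = \left(- \frac{354971}{110}\right) \frac{1}{7565} + 4224 = - \frac{354971}{832150} + 4224 = \frac{3514646629}{832150} \approx 4223.6$)
$\left(112 - 1863\right) + g = \left(112 - 1863\right) + \frac{3514646629}{832150} = -1751 + \frac{3514646629}{832150} = \frac{2057551979}{832150}$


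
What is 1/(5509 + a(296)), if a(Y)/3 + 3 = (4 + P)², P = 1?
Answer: 1/5575 ≈ 0.00017937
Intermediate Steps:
a(Y) = 66 (a(Y) = -9 + 3*(4 + 1)² = -9 + 3*5² = -9 + 3*25 = -9 + 75 = 66)
1/(5509 + a(296)) = 1/(5509 + 66) = 1/5575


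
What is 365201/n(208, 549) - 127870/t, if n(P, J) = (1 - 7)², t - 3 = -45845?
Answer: 8373073781/825156 ≈ 10147.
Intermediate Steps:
t = -45842 (t = 3 - 45845 = -45842)
n(P, J) = 36 (n(P, J) = (-6)² = 36)
365201/n(208, 549) - 127870/t = 365201/36 - 127870/(-45842) = 365201*(1/36) - 127870*(-1/45842) = 365201/36 + 63935/22921 = 8373073781/825156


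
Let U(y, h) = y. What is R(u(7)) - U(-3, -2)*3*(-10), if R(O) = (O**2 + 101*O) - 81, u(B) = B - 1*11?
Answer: -559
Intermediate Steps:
u(B) = -11 + B (u(B) = B - 11 = -11 + B)
R(O) = -81 + O**2 + 101*O
R(u(7)) - U(-3, -2)*3*(-10) = (-81 + (-11 + 7)**2 + 101*(-11 + 7)) - (-3*3)*(-10) = (-81 + (-4)**2 + 101*(-4)) - (-9)*(-10) = (-81 + 16 - 404) - 1*90 = -469 - 90 = -559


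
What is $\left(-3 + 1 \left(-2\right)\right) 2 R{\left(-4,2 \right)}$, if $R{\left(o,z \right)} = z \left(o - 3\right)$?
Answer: $140$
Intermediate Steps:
$R{\left(o,z \right)} = z \left(-3 + o\right)$
$\left(-3 + 1 \left(-2\right)\right) 2 R{\left(-4,2 \right)} = \left(-3 + 1 \left(-2\right)\right) 2 \cdot 2 \left(-3 - 4\right) = \left(-3 - 2\right) 2 \cdot 2 \left(-7\right) = \left(-5\right) 2 \left(-14\right) = \left(-10\right) \left(-14\right) = 140$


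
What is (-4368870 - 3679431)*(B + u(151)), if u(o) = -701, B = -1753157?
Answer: 14115577095258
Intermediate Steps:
(-4368870 - 3679431)*(B + u(151)) = (-4368870 - 3679431)*(-1753157 - 701) = -8048301*(-1753858) = 14115577095258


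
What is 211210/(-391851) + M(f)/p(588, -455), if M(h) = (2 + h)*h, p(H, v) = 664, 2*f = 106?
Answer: 1002002225/260189064 ≈ 3.8511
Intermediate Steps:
f = 53 (f = (1/2)*106 = 53)
M(h) = h*(2 + h)
211210/(-391851) + M(f)/p(588, -455) = 211210/(-391851) + (53*(2 + 53))/664 = 211210*(-1/391851) + (53*55)*(1/664) = -211210/391851 + 2915*(1/664) = -211210/391851 + 2915/664 = 1002002225/260189064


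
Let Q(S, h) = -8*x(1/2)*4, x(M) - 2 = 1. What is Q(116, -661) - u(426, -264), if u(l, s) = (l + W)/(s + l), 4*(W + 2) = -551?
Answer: -63353/648 ≈ -97.767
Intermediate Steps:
W = -559/4 (W = -2 + (1/4)*(-551) = -2 - 551/4 = -559/4 ≈ -139.75)
x(M) = 3 (x(M) = 2 + 1 = 3)
u(l, s) = (-559/4 + l)/(l + s) (u(l, s) = (l - 559/4)/(s + l) = (-559/4 + l)/(l + s))
Q(S, h) = -96 (Q(S, h) = -8*3*4 = -24*4 = -96)
Q(116, -661) - u(426, -264) = -96 - (-559/4 + 426)/(426 - 264) = -96 - 1145/(162*4) = -96 - 1*1145/648 = -96 - 1145/648 = -63353/648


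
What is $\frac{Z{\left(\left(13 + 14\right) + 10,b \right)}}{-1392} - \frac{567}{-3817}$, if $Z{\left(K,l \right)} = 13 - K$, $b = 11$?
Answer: $\frac{36703}{221386} \approx 0.16579$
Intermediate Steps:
$\frac{Z{\left(\left(13 + 14\right) + 10,b \right)}}{-1392} - \frac{567}{-3817} = \frac{13 - \left(\left(13 + 14\right) + 10\right)}{-1392} - \frac{567}{-3817} = \left(13 - \left(27 + 10\right)\right) \left(- \frac{1}{1392}\right) - - \frac{567}{3817} = \left(13 - 37\right) \left(- \frac{1}{1392}\right) + \frac{567}{3817} = \left(-24\right) \left(- \frac{1}{1392}\right) + \frac{567}{3817} = \frac{1}{58} + \frac{567}{3817} = \frac{36703}{221386}$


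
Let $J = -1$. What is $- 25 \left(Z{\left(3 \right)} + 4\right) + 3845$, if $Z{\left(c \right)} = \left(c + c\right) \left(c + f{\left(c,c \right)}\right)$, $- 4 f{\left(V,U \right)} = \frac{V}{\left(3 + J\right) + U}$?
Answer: $\frac{6635}{2} \approx 3317.5$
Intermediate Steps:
$f{\left(V,U \right)} = - \frac{V}{4 \left(2 + U\right)}$ ($f{\left(V,U \right)} = - \frac{V \frac{1}{\left(3 - 1\right) + U}}{4} = - \frac{V \frac{1}{2 + U}}{4} = - \frac{V}{4 \left(2 + U\right)}$)
$Z{\left(c \right)} = 2 c \left(c - \frac{c}{8 + 4 c}\right)$ ($Z{\left(c \right)} = \left(c + c\right) \left(c - \frac{c}{8 + 4 c}\right) = 2 c \left(c - \frac{c}{8 + 4 c}\right)$)
$- 25 \left(Z{\left(3 \right)} + 4\right) + 3845 = - 25 \left(\frac{3^{2} \left(7 + 4 \cdot 3\right)}{2 \left(2 + 3\right)} + 4\right) + 3845 = - 25 \left(\frac{1}{2} \cdot 9 \cdot \frac{1}{5} \left(7 + 12\right) + 4\right) + 3845 = - 25 \left(\frac{1}{2} \cdot 9 \cdot \frac{1}{5} \cdot 19 + 4\right) + 3845 = - 25 \left(\frac{171}{10} + 4\right) + 3845 = \left(-25\right) \frac{211}{10} + 3845 = - \frac{1055}{2} + 3845 = \frac{6635}{2}$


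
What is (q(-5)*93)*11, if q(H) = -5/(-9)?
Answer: 1705/3 ≈ 568.33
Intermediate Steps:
q(H) = 5/9 (q(H) = -5*(-⅑) = 5/9)
(q(-5)*93)*11 = ((5/9)*93)*11 = (155/3)*11 = 1705/3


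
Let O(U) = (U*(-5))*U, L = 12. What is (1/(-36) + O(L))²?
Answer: 671898241/1296 ≈ 5.1844e+5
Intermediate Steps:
O(U) = -5*U² (O(U) = (-5*U)*U = -5*U²)
(1/(-36) + O(L))² = (1/(-36) - 5*12²)² = (-1/36 - 5*144)² = (-1/36 - 720)² = (-25921/36)² = 671898241/1296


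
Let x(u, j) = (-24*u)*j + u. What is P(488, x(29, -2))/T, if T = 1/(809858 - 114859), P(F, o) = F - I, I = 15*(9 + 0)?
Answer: 245334647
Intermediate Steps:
I = 135 (I = 15*9 = 135)
x(u, j) = u - 24*j*u (x(u, j) = -24*j*u + u = u - 24*j*u)
P(F, o) = -135 + F (P(F, o) = F - 1*135 = F - 135 = -135 + F)
T = 1/694999 ≈ 1.4389e-6
P(488, x(29, -2))/T = (-135 + 488)/(1/694999) = 353*694999 = 245334647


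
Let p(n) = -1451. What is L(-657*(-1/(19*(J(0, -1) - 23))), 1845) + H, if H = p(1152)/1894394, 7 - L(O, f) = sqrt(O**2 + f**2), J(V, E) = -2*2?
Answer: 13259307/1894394 - sqrt(11059682554)/57 ≈ -1838.0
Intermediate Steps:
J(V, E) = -4
L(O, f) = 7 - sqrt(O**2 + f**2)
H = -1451/1894394 ≈ -0.00076594
L(-657*(-1/(19*(J(0, -1) - 23))), 1845) + H = (7 - sqrt((-657*(-1/(19*(-4 - 23))))**2 + 1845**2)) - 1451/1894394 = (7 - sqrt((-657/((-27*(-19))))**2 + 3404025)) - 1451/1894394 = (7 - sqrt((-657/513)**2 + 3404025)) - 1451/1894394 = (7 - sqrt((-657*1/513)**2 + 3404025)) - 1451/1894394 = (7 - sqrt((-73/57)**2 + 3404025)) - 1451/1894394 = (7 - sqrt(5329/3249 + 3404025)) - 1451/1894394 = (7 - sqrt(11059682554/3249)) - 1451/1894394 = (7 - sqrt(11059682554)/57) - 1451/1894394 = 13259307/1894394 - sqrt(11059682554)/57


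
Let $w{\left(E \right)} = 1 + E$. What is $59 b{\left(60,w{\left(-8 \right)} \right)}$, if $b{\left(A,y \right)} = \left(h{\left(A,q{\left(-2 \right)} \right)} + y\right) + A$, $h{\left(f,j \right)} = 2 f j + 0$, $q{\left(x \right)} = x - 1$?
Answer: $-18113$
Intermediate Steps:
$q{\left(x \right)} = -1 + x$
$h{\left(f,j \right)} = 2 f j$ ($h{\left(f,j \right)} = 2 f j + 0 = 2 f j$)
$b{\left(A,y \right)} = y - 5 A$ ($b{\left(A,y \right)} = \left(2 A \left(-1 - 2\right) + y\right) + A = \left(2 A \left(-3\right) + y\right) + A = \left(- 6 A + y\right) + A = \left(y - 6 A\right) + A = y - 5 A$)
$59 b{\left(60,w{\left(-8 \right)} \right)} = 59 \left(\left(1 - 8\right) - 300\right) = 59 \left(-7 - 300\right) = 59 \left(-307\right) = -18113$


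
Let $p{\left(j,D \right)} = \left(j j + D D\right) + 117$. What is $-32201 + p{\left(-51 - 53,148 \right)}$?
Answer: $636$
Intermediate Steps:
$p{\left(j,D \right)} = 117 + D^{2} + j^{2}$ ($p{\left(j,D \right)} = \left(j^{2} + D^{2}\right) + 117 = \left(D^{2} + j^{2}\right) + 117 = 117 + D^{2} + j^{2}$)
$-32201 + p{\left(-51 - 53,148 \right)} = -32201 + \left(117 + 148^{2} + \left(-51 - 53\right)^{2}\right) = -32201 + \left(117 + 21904 + \left(-51 - 53\right)^{2}\right) = -32201 + \left(117 + 21904 + \left(-104\right)^{2}\right) = -32201 + \left(117 + 21904 + 10816\right) = -32201 + 32837 = 636$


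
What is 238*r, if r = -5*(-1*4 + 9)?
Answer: -5950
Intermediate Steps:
r = -25 (r = -5*(-4 + 9) = -5*5 = -25)
238*r = 238*(-25) = -5950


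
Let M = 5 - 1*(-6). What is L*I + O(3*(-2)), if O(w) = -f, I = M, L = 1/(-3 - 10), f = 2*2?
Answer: -63/13 ≈ -4.8462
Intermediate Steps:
f = 4
M = 11 (M = 5 + 6 = 11)
L = -1/13 (L = 1/(-13) = -1/13 ≈ -0.076923)
I = 11
O(w) = -4 (O(w) = -1*4 = -4)
L*I + O(3*(-2)) = -1/13*11 - 4 = -11/13 - 4 = -63/13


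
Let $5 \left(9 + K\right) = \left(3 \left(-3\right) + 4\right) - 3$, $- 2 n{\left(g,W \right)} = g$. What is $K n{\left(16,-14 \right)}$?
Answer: $\frac{424}{5} \approx 84.8$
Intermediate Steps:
$n{\left(g,W \right)} = - \frac{g}{2}$
$K = - \frac{53}{5}$ ($K = -9 + \frac{\left(3 \left(-3\right) + 4\right) - 3}{5} = -9 + \frac{\left(-9 + 4\right) - 3}{5} = -9 + \frac{-5 - 3}{5} = -9 + \frac{1}{5} \left(-8\right) = -9 - \frac{8}{5} = - \frac{53}{5} \approx -10.6$)
$K n{\left(16,-14 \right)} = - \frac{53 \left(\left(- \frac{1}{2}\right) 16\right)}{5} = \left(- \frac{53}{5}\right) \left(-8\right) = \frac{424}{5}$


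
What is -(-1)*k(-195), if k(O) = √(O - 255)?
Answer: 15*I*√2 ≈ 21.213*I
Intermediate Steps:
k(O) = √(-255 + O)
-(-1)*k(-195) = -(-1)*√(-255 - 195) = -(-1)*√(-450) = -(-1)*15*I*√2 = -(-15)*I*√2 = 15*I*√2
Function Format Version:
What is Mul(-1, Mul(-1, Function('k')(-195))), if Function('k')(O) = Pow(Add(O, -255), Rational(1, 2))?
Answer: Mul(15, I, Pow(2, Rational(1, 2))) ≈ Mul(21.213, I)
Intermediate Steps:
Function('k')(O) = Pow(Add(-255, O), Rational(1, 2))
Mul(-1, Mul(-1, Function('k')(-195))) = Mul(-1, Mul(-1, Pow(Add(-255, -195), Rational(1, 2)))) = Mul(-1, Mul(-1, Pow(-450, Rational(1, 2)))) = Mul(-1, Mul(-1, Mul(15, I, Pow(2, Rational(1, 2))))) = Mul(-1, Mul(-15, I, Pow(2, Rational(1, 2)))) = Mul(15, I, Pow(2, Rational(1, 2)))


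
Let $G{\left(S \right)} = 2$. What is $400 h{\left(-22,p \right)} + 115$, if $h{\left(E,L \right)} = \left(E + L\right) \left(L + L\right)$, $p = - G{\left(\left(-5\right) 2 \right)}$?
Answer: $38515$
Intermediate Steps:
$p = -2$ ($p = \left(-1\right) 2 = -2$)
$h{\left(E,L \right)} = 2 L \left(E + L\right)$ ($h{\left(E,L \right)} = \left(E + L\right) 2 L = 2 L \left(E + L\right)$)
$400 h{\left(-22,p \right)} + 115 = 400 \cdot 2 \left(-2\right) \left(-22 - 2\right) + 115 = 400 \cdot 2 \left(-2\right) \left(-24\right) + 115 = 400 \cdot 96 + 115 = 38400 + 115 = 38515$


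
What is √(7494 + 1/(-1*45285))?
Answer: √15368179754865/45285 ≈ 86.568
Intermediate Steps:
√(7494 + 1/(-1*45285)) = √(7494 + 1/(-45285)) = √(7494 - 1/45285) = √(339365789/45285) = √15368179754865/45285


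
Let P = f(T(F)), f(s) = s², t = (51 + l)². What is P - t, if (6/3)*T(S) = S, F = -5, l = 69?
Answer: -57575/4 ≈ -14394.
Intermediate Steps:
T(S) = S/2
t = 14400 (t = (51 + 69)² = 120² = 14400)
P = 25/4 (P = ((½)*(-5))² = (-5/2)² = 25/4 ≈ 6.2500)
P - t = 25/4 - 1*14400 = 25/4 - 14400 = -57575/4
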